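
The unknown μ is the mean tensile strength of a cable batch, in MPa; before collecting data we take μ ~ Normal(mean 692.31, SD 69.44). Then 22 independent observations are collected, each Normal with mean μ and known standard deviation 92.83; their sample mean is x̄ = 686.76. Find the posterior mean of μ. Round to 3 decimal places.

With known σ, the Normal prior is conjugate. Weight on the data is w = (n/σ²)/(n/σ² + 1/τ₀²) = 0.00255297/(0.00255297+0.00020739) = 0.92487.
Posterior mean = w·x̄ + (1−w)·μ₀ = 0.92487·686.76 + 0.075130·692.31 = 687.177.

Posterior mean ≈ 687.177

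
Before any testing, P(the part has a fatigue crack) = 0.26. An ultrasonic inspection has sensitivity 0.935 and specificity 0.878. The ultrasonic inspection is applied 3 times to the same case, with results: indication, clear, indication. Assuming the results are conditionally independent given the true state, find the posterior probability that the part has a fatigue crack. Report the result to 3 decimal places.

Posterior P(H) ≈ 0.604

Let H be the event that the part has a fatigue crack; start with P(H) = 0.26. P('indication'|H) = 0.935, P('indication'|¬H) = 0.122.
Update on result 1 ('indication'): P(H) ← 0.935·0.2600 / (0.935·0.2600 + 0.122·0.7400) = 0.24310/0.33338 = 0.7292.
Update on result 2 ('clear'): P(H) ← 0.065·0.7292 / (0.065·0.7292 + 0.878·0.2708) = 0.047398/0.28516 = 0.1662.
Update on result 3 ('indication'): P(H) ← 0.935·0.1662 / (0.935·0.1662 + 0.122·0.8338) = 0.15541/0.25713 = 0.6044.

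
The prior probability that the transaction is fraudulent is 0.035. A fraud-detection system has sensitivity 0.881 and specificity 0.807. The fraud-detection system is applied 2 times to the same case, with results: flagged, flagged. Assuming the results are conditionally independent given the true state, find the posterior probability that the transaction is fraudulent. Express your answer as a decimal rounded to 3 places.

Posterior P(H) ≈ 0.430

With H the event that the transaction is fraudulent, the joint likelihood of the observed sequence is P(data|H) = 0.881·0.881 = 0.77616 and P(data|¬H) = 0.193·0.193 = 0.037249.
Bayes: P(H|data) = 0.035·0.77616 / (0.035·0.77616 + 0.965·0.037249) = 0.027166/0.063111 = 0.4304.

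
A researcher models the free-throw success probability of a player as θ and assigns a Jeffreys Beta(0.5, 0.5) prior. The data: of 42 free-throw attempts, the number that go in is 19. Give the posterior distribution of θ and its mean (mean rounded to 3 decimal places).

Posterior: Beta(19.5, 23.5); mean ≈ 0.453

Observing 19 successes and 23 failures updates Beta(0.5, 0.5) by adding the success and failure counts to the two shape parameters: α = 0.5+19 = 19.5, β = 0.5+23 = 23.5.
Posterior mean = α/(α+β) = 19.5/43 = 0.453.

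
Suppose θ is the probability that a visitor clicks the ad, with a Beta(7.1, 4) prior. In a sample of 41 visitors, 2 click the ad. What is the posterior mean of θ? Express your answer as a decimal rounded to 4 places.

Posterior mean ≈ 0.1747

The binomial likelihood is conjugate to the Beta prior: with 2 successes and 39 failures, the posterior is Beta(7.1+2, 4+39) = Beta(9.1, 43).
Posterior mean = α/(α+β) = 9.1/52.1 = 0.1747.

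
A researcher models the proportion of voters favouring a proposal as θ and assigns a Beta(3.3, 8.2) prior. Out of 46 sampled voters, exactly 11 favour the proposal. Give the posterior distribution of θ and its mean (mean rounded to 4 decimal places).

The binomial likelihood is conjugate to the Beta prior: with 11 successes and 35 failures, the posterior is Beta(3.3+11, 8.2+35) = Beta(14.3, 43.2).
Posterior mean = α/(α+β) = 14.3/57.5 = 0.2487.

Posterior: Beta(14.3, 43.2); mean ≈ 0.2487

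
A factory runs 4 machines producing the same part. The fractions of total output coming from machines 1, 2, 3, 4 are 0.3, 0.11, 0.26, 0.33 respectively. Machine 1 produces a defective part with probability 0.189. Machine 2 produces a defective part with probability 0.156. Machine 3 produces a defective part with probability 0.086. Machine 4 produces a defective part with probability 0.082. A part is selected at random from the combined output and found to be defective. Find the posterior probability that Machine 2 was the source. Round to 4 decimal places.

Posterior probability ≈ 0.1392

Tabulate prior·likelihood by source: [1] prior 0.3, lik 0.189, product 0.05670; [2] prior 0.11, lik 0.156, product 0.01716; [3] prior 0.26, lik 0.086, product 0.02236; [4] prior 0.33, lik 0.082, product 0.02706.
Normalizing constant = 0.12328; the posterior for Machine 2 is its product over the sum, 0.01716/0.12328 = 0.1392.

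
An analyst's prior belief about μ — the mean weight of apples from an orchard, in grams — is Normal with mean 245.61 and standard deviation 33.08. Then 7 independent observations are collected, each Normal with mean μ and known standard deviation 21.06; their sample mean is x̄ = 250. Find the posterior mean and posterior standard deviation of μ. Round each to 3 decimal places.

With known σ, the Normal prior is conjugate. Weight on the data is w = (n/σ²)/(n/σ² + 1/τ₀²) = 0.0157827/(0.0157827+0.00091384) = 0.94527.
Posterior mean = w·x̄ + (1−w)·μ₀ = 0.94527·250 + 0.054732·245.61 = 249.760. Posterior variance = 1/(0.0157827+0.00091384) = 59.8927, so SD = 7.739.

Posterior mean ≈ 249.760; posterior SD ≈ 7.739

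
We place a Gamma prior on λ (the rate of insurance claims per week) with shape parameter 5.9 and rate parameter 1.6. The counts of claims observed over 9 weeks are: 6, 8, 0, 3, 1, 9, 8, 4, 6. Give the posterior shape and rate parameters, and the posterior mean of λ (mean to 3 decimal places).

The Poisson likelihood adds the total count to the shape and the number of exposure periods to the rate. Here ∑xᵢ = 45 and n = 9, so shape 5.9→50.9 and rate 1.6→10.6.
Posterior mean = shape/rate = 50.9/10.6 = 4.802.

Posterior: Gamma(shape=50.9, rate=10.6); mean ≈ 4.802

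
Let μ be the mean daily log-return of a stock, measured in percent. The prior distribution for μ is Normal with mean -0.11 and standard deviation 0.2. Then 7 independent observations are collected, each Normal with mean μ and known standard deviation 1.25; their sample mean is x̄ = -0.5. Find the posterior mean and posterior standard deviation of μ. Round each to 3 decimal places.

With known σ, the Normal prior is conjugate. Weight on the data is w = (n/σ²)/(n/σ² + 1/τ₀²) = 4.48000/(4.48000+25.0000) = 0.15197.
Posterior mean = w·x̄ + (1−w)·μ₀ = 0.15197·-0.5 + 0.84803·-0.11 = -0.169. Posterior variance = 1/(4.48000+25.0000) = 0.0339213, so SD = 0.184.

Posterior mean ≈ -0.169; posterior SD ≈ 0.184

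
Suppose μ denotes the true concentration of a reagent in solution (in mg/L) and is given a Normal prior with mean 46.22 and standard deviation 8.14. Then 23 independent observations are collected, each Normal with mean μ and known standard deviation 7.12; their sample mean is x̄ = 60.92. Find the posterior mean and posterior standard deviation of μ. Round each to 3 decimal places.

Prior precision 1/τ₀² = 1/8.14² = 0.0150922; data precision n/σ² = 23/7.12² = 0.453699.
Posterior precision = 0.0150922 + 0.453699 = 0.468791, giving posterior SD = 1/√0.468791 = 1.461.
Posterior mean = (0.0150922·46.22 + 0.453699·60.92) / 0.468791 = 60.447.

Posterior mean ≈ 60.447; posterior SD ≈ 1.461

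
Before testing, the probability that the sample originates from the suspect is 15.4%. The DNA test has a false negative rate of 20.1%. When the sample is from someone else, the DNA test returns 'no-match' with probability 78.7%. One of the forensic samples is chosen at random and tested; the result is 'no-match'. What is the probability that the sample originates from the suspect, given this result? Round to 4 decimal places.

P(H | E) ≈ 0.0444

Let H be the event that the sample originates from the suspect. P(H) = 0.154, so P(¬H) = 0.846. With E the 'no-match' result, P(E|H) = 0.201 and P(E|¬H) = 0.787.
P(E) = 0.201·0.154 + 0.787·0.846 = 0.030954 + 0.66580 = 0.69676.
By Bayes' theorem, P(H|E) = 0.030954 / 0.69676 = 0.0444.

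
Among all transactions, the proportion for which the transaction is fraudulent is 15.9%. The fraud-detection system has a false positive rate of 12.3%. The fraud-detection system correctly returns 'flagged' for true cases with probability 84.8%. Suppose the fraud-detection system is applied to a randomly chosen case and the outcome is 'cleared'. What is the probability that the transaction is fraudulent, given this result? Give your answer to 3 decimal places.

Write H for 'the transaction is fraudulent'. Prior odds H:¬H = 0.159/0.841 = 0.18906. For the 'cleared' outcome, the likelihood ratio is 0.152/0.877 = 0.17332.
Posterior odds = 0.18906 × 0.17332 = 0.032768, so P(H|E) = 0.032768/(1+0.032768) = 0.032.

P(H | E) ≈ 0.032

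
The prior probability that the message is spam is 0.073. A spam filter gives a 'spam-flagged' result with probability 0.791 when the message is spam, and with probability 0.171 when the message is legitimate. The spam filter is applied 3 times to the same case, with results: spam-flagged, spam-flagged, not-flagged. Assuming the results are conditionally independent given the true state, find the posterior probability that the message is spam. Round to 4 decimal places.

With H the event that the message is spam, the joint likelihood of the observed sequence is P(data|H) = 0.791·0.791·0.209 = 0.13077 and P(data|¬H) = 0.171·0.171·0.829 = 0.024241.
Bayes: P(H|data) = 0.073·0.13077 / (0.073·0.13077 + 0.927·0.024241) = 0.0095460/0.032017 = 0.2982.

Posterior P(H) ≈ 0.2982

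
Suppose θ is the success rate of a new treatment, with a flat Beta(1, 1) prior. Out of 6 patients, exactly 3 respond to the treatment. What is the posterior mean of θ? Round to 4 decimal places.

Posterior mean ≈ 0.5000

The binomial likelihood is conjugate to the Beta prior: with 3 successes and 3 failures, the posterior is Beta(1+3, 1+3) = Beta(4, 4).
E[θ | data] = 4/(4+4) = 0.5000.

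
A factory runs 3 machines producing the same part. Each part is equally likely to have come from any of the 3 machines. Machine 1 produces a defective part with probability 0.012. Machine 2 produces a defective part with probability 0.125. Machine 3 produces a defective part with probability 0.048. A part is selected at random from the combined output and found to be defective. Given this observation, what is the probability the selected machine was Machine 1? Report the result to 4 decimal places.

Posterior probability ≈ 0.0649

P(defective|M1) = 0.012; P(defective|M2) = 0.125; P(defective|M3) = 0.048.
Prior × likelihood for each source: 0.333333·0.012=0.004000, 0.333333·0.125=0.04167, 0.333333·0.048=0.01600. Summing gives P(defective) = 0.061667.
P(Machine 1 | defective) = 0.004000 / 0.061667 = 0.0649.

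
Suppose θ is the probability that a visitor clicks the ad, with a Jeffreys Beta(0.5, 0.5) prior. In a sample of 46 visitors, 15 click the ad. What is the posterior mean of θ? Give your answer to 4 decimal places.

Observing 15 successes and 31 failures updates Beta(0.5, 0.5) by adding the success and failure counts to the two shape parameters: α = 0.5+15 = 15.5, β = 0.5+31 = 31.5.
E[θ | data] = 15.5/(15.5+31.5) = 0.3298.

Posterior mean ≈ 0.3298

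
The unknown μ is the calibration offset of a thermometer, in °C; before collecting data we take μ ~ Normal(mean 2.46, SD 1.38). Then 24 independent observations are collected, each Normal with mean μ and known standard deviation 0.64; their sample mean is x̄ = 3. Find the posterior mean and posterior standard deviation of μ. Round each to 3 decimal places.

Posterior mean ≈ 2.995; posterior SD ≈ 0.130

With known σ, the Normal prior is conjugate. Weight on the data is w = (n/σ²)/(n/σ² + 1/τ₀²) = 58.5938/(58.5938+0.525100) = 0.99112.
Posterior mean = w·x̄ + (1−w)·μ₀ = 0.99112·3 + 0.0088821·2.46 = 2.995. Posterior variance = 1/(58.5938+0.525100) = 0.0169151, so SD = 0.130.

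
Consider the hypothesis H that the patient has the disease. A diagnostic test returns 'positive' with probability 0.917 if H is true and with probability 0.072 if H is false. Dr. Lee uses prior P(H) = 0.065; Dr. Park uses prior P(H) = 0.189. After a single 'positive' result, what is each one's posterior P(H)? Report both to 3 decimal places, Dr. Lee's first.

Dr. Lee: 0.470; Dr. Park: 0.748

P('+'|H) = 0.917, P('+'|¬H) = 0.072.
Dr. Lee: numerator 0.917·0.065 = 0.059605; evidence = 0.059605+0.072·0.935 = 0.12693; posterior = 0.470.
Dr. Park: numerator 0.917·0.189 = 0.17331; evidence = 0.17331+0.072·0.811 = 0.23170; posterior = 0.748.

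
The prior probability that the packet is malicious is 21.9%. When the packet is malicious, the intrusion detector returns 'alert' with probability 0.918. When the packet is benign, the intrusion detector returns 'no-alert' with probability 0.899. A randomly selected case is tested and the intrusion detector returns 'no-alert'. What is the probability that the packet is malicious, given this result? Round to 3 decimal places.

Let H be the event that the packet is malicious. P(H) = 0.219, so P(¬H) = 0.781. With E the 'no-alert' result, P(E|H) = 0.082 and P(E|¬H) = 0.899.
P(E) = 0.082·0.219 + 0.899·0.781 = 0.017958 + 0.70212 = 0.72008.
By Bayes' theorem, P(H|E) = 0.017958 / 0.72008 = 0.025.

P(H | E) ≈ 0.025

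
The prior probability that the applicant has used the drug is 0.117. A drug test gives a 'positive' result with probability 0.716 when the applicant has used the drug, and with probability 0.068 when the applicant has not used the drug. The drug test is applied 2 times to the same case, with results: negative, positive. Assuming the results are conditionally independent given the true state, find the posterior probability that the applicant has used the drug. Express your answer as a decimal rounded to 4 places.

Posterior P(H) ≈ 0.2983

With H the event that the applicant has used the drug, the joint likelihood of the observed sequence is P(data|H) = 0.284·0.716 = 0.20334 and P(data|¬H) = 0.932·0.068 = 0.063376.
Bayes: P(H|data) = 0.117·0.20334 / (0.117·0.20334 + 0.883·0.063376) = 0.023791/0.079752 = 0.2983.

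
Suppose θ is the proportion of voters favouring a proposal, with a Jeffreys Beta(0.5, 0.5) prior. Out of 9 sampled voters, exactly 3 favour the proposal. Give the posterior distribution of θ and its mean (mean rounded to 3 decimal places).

Posterior: Beta(3.5, 6.5); mean ≈ 0.350

The binomial likelihood is conjugate to the Beta prior: with 3 successes and 6 failures, the posterior is Beta(0.5+3, 0.5+6) = Beta(3.5, 6.5).
Posterior mean = α/(α+β) = 3.5/10 = 0.350.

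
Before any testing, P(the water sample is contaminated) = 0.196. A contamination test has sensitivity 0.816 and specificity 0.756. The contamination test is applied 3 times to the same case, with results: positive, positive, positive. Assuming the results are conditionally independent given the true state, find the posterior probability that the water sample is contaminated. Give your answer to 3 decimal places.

With H the event that the water sample is contaminated, the joint likelihood of the observed sequence is P(data|H) = 0.816·0.816·0.816 = 0.54334 and P(data|¬H) = 0.244·0.244·0.244 = 0.014527.
Bayes: P(H|data) = 0.196·0.54334 / (0.196·0.54334 + 0.804·0.014527) = 0.10649/0.11817 = 0.9012.

Posterior P(H) ≈ 0.901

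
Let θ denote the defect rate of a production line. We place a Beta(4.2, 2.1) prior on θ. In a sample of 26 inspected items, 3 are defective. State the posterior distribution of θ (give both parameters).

Observing 3 successes and 23 failures updates Beta(4.2, 2.1) by adding the success and failure counts to the two shape parameters: α = 4.2+3 = 7.2, β = 2.1+23 = 25.1.

Posterior: Beta(7.2, 25.1)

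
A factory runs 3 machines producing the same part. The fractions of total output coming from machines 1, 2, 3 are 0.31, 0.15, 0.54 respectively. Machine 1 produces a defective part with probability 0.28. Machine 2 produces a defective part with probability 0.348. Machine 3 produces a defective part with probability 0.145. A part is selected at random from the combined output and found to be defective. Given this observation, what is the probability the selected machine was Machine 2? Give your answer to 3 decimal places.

Tabulate prior·likelihood by source: [1] prior 0.31, lik 0.28, product 0.08680; [2] prior 0.15, lik 0.348, product 0.05220; [3] prior 0.54, lik 0.145, product 0.07830.
Normalizing constant = 0.21730; the posterior for Machine 2 is its product over the sum, 0.05220/0.21730 = 0.240.

Posterior probability ≈ 0.240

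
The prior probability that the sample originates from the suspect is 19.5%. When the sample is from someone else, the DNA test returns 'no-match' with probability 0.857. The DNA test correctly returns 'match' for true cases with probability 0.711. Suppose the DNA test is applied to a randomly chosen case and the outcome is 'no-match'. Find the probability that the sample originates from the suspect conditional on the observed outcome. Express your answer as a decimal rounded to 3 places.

P(H | E) ≈ 0.076

Write H for 'the sample originates from the suspect'. Prior odds H:¬H = 0.195/0.805 = 0.24224. For the 'no-match' outcome, the likelihood ratio is 0.289/0.857 = 0.33722.
Posterior odds = 0.24224 × 0.33722 = 0.081688, so P(H|E) = 0.081688/(1+0.081688) = 0.076.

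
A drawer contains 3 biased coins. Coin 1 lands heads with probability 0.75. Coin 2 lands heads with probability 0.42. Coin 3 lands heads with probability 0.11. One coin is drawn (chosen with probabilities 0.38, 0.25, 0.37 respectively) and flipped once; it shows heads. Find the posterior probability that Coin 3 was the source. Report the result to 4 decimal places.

Posterior probability ≈ 0.0945

P(heads|C1) = 0.75; P(heads|C2) = 0.42; P(heads|C3) = 0.11.
Prior × likelihood for each source: 0.38·0.75=0.2850, 0.25·0.42=0.1050, 0.37·0.11=0.04070. Summing gives P(heads) = 0.43070.
P(Coin 3 | heads) = 0.04070 / 0.43070 = 0.0945.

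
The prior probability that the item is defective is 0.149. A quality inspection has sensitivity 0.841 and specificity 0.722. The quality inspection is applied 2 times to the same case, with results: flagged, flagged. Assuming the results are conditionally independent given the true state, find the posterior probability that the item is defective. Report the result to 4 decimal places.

With H the event that the item is defective, the joint likelihood of the observed sequence is P(data|H) = 0.841·0.841 = 0.70728 and P(data|¬H) = 0.278·0.278 = 0.077284.
Bayes: P(H|data) = 0.149·0.70728 / (0.149·0.70728 + 0.851·0.077284) = 0.10538/0.17115 = 0.6157.

Posterior P(H) ≈ 0.6157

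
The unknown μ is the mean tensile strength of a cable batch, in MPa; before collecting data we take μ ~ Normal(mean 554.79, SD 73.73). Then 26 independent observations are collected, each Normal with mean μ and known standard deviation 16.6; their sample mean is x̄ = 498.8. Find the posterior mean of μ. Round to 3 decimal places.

Prior precision 1/τ₀² = 1/73.73² = 0.00018395; data precision n/σ² = 26/16.6² = 0.0943533.
Posterior precision = 0.00018395 + 0.0943533 = 0.0945373.
Posterior mean = (0.00018395·554.79 + 0.0943533·498.8) / 0.0945373 = 498.909.

Posterior mean ≈ 498.909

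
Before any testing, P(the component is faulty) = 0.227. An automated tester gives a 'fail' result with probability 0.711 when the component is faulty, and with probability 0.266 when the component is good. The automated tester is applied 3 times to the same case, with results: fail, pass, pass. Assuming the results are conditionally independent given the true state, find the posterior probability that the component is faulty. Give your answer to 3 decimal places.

Let H be the event that the component is faulty; start with P(H) = 0.227. P('fail'|H) = 0.711, P('fail'|¬H) = 0.266.
Update on result 1 ('fail'): P(H) ← 0.711·0.2270 / (0.711·0.2270 + 0.266·0.7730) = 0.16140/0.36701 = 0.4398.
Update on result 2 ('pass'): P(H) ← 0.289·0.4398 / (0.289·0.4398 + 0.734·0.5602) = 0.12709/0.53831 = 0.2361.
Update on result 3 ('pass'): P(H) ← 0.289·0.2361 / (0.289·0.2361 + 0.734·0.7639) = 0.068230/0.62894 = 0.1085.

Posterior P(H) ≈ 0.108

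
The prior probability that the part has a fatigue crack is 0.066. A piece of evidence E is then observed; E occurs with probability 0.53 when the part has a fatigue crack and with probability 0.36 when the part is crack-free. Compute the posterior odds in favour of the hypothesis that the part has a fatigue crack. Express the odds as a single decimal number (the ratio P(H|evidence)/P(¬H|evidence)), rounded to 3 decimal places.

Prior odds = 0.066/(1−0.066) = 0.070664. In log-odds, ln(0.070664) = -2.6498.
Add log likelihood ratio: ln(1.4722) = 0.38677.
Posterior log-odds = -2.2630, so posterior odds = exp(-2.2630) = 0.10403.

Posterior odds ≈ 0.104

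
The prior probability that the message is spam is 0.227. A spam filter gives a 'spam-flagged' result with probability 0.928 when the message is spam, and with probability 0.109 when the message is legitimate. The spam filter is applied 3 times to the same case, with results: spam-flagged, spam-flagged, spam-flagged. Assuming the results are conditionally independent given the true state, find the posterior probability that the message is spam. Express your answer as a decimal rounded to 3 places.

Let H be the event that the message is spam; start with P(H) = 0.227. P('spam-flagged'|H) = 0.928, P('spam-flagged'|¬H) = 0.109.
Update on result 1 ('spam-flagged'): P(H) ← 0.928·0.2270 / (0.928·0.2270 + 0.109·0.7730) = 0.21066/0.29491 = 0.7143.
Update on result 2 ('spam-flagged'): P(H) ← 0.928·0.7143 / (0.928·0.7143 + 0.109·0.2857) = 0.66287/0.69401 = 0.9551.
Update on result 3 ('spam-flagged'): P(H) ← 0.928·0.9551 / (0.928·0.9551 + 0.109·0.0449) = 0.88636/0.89125 = 0.9945.

Posterior P(H) ≈ 0.995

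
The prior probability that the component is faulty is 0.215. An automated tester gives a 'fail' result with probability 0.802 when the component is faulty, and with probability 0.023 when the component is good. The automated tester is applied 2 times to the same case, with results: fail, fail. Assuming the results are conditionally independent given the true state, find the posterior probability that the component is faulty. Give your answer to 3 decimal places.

Posterior P(H) ≈ 0.997

With H the event that the component is faulty, the joint likelihood of the observed sequence is P(data|H) = 0.802·0.802 = 0.64320 and P(data|¬H) = 0.023·0.023 = 0.00052900.
Bayes: P(H|data) = 0.215·0.64320 / (0.215·0.64320 + 0.785·0.00052900) = 0.13829/0.13870 = 0.9970.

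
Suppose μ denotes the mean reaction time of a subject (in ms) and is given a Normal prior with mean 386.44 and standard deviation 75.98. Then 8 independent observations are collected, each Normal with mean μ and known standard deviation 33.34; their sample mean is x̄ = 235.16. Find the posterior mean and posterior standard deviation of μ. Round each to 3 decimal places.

Posterior mean ≈ 238.715; posterior SD ≈ 11.648

With known σ, the Normal prior is conjugate. Weight on the data is w = (n/σ²)/(n/σ² + 1/τ₀²) = 0.00719712/(0.00719712+0.00017322) = 0.97650.
Posterior mean = w·x̄ + (1−w)·μ₀ = 0.97650·235.16 + 0.023502·386.44 = 238.715. Posterior variance = 1/(0.00719712+0.00017322) = 135.679, so SD = 11.648.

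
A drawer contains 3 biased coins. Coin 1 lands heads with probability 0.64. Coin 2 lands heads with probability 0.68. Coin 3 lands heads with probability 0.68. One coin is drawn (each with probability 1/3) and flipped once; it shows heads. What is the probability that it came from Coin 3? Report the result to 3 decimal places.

Posterior probability ≈ 0.340

P(heads|C1) = 0.64; P(heads|C2) = 0.68; P(heads|C3) = 0.68.
Prior × likelihood for each source: 0.333333·0.64=0.2133, 0.333333·0.68=0.2267, 0.333333·0.68=0.2267. Summing gives P(heads) = 0.66667.
P(Coin 3 | heads) = 0.2267 / 0.66667 = 0.340.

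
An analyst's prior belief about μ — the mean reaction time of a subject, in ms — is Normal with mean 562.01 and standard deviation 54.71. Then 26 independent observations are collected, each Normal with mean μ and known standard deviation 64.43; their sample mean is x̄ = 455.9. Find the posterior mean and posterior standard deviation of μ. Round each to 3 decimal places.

Posterior mean ≈ 461.273; posterior SD ≈ 12.312

With known σ, the Normal prior is conjugate. Weight on the data is w = (n/σ²)/(n/σ² + 1/τ₀²) = 0.00626321/(0.00626321+0.00033409) = 0.94936.
Posterior mean = w·x̄ + (1−w)·μ₀ = 0.94936·455.9 + 0.050641·562.01 = 461.273. Posterior variance = 1/(0.00626321+0.00033409) = 151.577, so SD = 12.312.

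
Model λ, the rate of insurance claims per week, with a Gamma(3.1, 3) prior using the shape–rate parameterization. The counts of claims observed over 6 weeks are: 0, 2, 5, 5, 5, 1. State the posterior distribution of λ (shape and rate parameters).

The Poisson likelihood adds the total count to the shape and the number of exposure periods to the rate. Here ∑xᵢ = 18 and n = 6, so shape 3.1→21.1 and rate 3→9.

Posterior: Gamma(shape=21.1, rate=9)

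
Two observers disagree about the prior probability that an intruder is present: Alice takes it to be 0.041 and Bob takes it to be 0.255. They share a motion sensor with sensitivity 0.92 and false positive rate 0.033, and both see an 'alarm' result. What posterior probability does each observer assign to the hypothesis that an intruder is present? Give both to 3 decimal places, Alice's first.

Alice: 0.544; Bob: 0.905

The likelihood ratio for an 'alarm' result is 0.92/0.033 = 27.879.
Alice: prior odds 0.041/0.959 = 0.042753; posterior odds 1.1919; posterior probability 0.544.
Bob: prior odds 0.255/0.745 = 0.34228; posterior odds 9.5424; posterior probability 0.905.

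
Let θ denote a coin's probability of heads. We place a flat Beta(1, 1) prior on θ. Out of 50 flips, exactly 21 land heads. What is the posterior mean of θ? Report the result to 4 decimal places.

Posterior mean ≈ 0.4231

The binomial likelihood is conjugate to the Beta prior: with 21 successes and 29 failures, the posterior is Beta(1+21, 1+29) = Beta(22, 30).
Posterior mean = α/(α+β) = 22/52 = 0.4231.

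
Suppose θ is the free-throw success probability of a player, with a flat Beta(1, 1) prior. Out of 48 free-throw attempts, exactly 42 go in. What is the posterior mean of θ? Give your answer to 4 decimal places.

Posterior mean ≈ 0.8600

The binomial likelihood is conjugate to the Beta prior: with 42 successes and 6 failures, the posterior is Beta(1+42, 1+6) = Beta(43, 7).
Posterior mean = α/(α+β) = 43/50 = 0.8600.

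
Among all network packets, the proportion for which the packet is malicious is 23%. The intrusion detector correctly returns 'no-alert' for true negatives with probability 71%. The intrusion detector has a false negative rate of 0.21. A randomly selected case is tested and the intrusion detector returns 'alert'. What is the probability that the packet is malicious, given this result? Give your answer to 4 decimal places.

P(H | E) ≈ 0.4486

Let H be the event that the packet is malicious. P(H) = 0.23, so P(¬H) = 0.77. With E the 'alert' result, P(E|H) = 0.79 and P(E|¬H) = 0.29.
P(E) = 0.79·0.23 + 0.29·0.77 = 0.18170 + 0.22330 = 0.40500.
By Bayes' theorem, P(H|E) = 0.18170 / 0.40500 = 0.4486.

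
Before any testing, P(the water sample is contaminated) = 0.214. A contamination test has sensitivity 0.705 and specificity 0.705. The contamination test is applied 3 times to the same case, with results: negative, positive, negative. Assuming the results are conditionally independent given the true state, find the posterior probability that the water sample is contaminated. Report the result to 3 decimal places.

Let H be the event that the water sample is contaminated; start with P(H) = 0.214. P('positive'|H) = 0.705, P('positive'|¬H) = 0.295.
Update on result 1 ('negative'): P(H) ← 0.295·0.2140 / (0.295·0.2140 + 0.705·0.7860) = 0.063130/0.61726 = 0.1023.
Update on result 2 ('positive'): P(H) ← 0.705·0.1023 / (0.705·0.1023 + 0.295·0.8977) = 0.072104/0.33693 = 0.2140.
Update on result 3 ('negative'): P(H) ← 0.295·0.2140 / (0.295·0.2140 + 0.705·0.7860) = 0.063130/0.61726 = 0.1023.

Posterior P(H) ≈ 0.102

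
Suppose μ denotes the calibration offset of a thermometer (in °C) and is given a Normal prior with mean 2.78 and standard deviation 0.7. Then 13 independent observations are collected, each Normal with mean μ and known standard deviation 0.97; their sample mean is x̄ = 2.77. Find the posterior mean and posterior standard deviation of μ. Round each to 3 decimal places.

Prior precision 1/τ₀² = 1/0.7² = 2.04082; data precision n/σ² = 13/0.97² = 13.8166.
Posterior precision = 2.04082 + 13.8166 = 15.8574, giving posterior SD = 1/√15.8574 = 0.251.
Posterior mean = (2.04082·2.78 + 13.8166·2.77) / 15.8574 = 2.771.

Posterior mean ≈ 2.771; posterior SD ≈ 0.251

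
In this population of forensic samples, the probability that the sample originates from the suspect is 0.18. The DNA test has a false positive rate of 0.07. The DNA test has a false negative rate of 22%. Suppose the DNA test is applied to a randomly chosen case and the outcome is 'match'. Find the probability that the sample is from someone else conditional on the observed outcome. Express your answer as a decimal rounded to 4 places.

Write H for 'the sample originates from the suspect'. Prior odds H:¬H = 0.18/0.82 = 0.21951. For the 'match' outcome, the likelihood ratio is 0.78/0.07 = 11.143.
Posterior odds = 0.21951 × 11.143 = 2.4460, so P(H|E) = 2.4460/(1+2.4460) = 0.7098. Then P(¬H|E) = 1 − 0.7098 = 0.2902.

P(¬H | E) ≈ 0.2902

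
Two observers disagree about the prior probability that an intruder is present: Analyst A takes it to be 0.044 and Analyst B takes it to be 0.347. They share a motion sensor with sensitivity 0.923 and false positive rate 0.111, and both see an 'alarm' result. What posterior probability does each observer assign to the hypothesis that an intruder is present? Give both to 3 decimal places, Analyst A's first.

The likelihood ratio for an 'alarm' result is 0.923/0.111 = 8.3153.
Analyst A: prior odds 0.044/0.956 = 0.046025; posterior odds 0.38271; posterior probability 0.277.
Analyst B: prior odds 0.347/0.653 = 0.53139; posterior odds 4.4187; posterior probability 0.815.

Analyst A: 0.277; Analyst B: 0.815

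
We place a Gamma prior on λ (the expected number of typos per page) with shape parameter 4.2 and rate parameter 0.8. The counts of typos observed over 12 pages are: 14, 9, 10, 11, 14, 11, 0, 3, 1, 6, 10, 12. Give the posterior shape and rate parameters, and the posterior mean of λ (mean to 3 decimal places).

The Poisson likelihood adds the total count to the shape and the number of exposure periods to the rate. Here ∑xᵢ = 101 and n = 12, so shape 4.2→105.2 and rate 0.8→12.8.
E[λ | data] = 105.2/12.8 = 8.219.

Posterior: Gamma(shape=105.2, rate=12.8); mean ≈ 8.219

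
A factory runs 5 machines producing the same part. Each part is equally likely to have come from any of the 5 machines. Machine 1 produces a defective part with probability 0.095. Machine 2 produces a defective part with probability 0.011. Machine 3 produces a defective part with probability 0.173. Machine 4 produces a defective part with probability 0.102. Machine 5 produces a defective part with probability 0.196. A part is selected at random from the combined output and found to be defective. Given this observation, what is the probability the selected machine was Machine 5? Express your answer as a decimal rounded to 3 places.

Tabulate prior·likelihood by source: [1] prior 0.2, lik 0.095, product 0.01900; [2] prior 0.2, lik 0.011, product 0.002200; [3] prior 0.2, lik 0.173, product 0.03460; [4] prior 0.2, lik 0.102, product 0.02040; [5] prior 0.2, lik 0.196, product 0.03920.
Normalizing constant = 0.11540; the posterior for Machine 5 is its product over the sum, 0.03920/0.11540 = 0.340.

Posterior probability ≈ 0.340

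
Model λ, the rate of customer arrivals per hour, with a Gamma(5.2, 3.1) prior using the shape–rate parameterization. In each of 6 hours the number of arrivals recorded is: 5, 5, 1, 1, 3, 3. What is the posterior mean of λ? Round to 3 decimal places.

The Poisson likelihood adds the total count to the shape and the number of exposure periods to the rate. Here ∑xᵢ = 18 and n = 6, so shape 5.2→23.2 and rate 3.1→9.1.
Posterior mean = shape/rate = 23.2/9.1 = 2.549.

Posterior mean ≈ 2.549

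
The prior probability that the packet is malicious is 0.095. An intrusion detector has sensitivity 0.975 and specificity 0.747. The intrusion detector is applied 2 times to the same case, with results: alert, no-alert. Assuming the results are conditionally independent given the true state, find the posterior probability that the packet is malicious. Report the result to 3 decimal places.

With H the event that the packet is malicious, the joint likelihood of the observed sequence is P(data|H) = 0.975·0.025 = 0.024375 and P(data|¬H) = 0.253·0.747 = 0.18899.
Bayes: P(H|data) = 0.095·0.024375 / (0.095·0.024375 + 0.905·0.18899) = 0.0023156/0.17335 = 0.0134.

Posterior P(H) ≈ 0.013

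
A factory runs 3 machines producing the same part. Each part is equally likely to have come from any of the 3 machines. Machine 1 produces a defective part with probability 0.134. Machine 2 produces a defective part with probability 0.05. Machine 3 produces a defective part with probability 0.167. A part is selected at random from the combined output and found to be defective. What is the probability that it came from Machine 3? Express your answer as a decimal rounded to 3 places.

P(defective|M1) = 0.134; P(defective|M2) = 0.05; P(defective|M3) = 0.167.
Prior × likelihood for each source: 0.333333·0.134=0.04467, 0.333333·0.05=0.01667, 0.333333·0.167=0.05567. Summing gives P(defective) = 0.11700.
P(Machine 3 | defective) = 0.05567 / 0.11700 = 0.476.

Posterior probability ≈ 0.476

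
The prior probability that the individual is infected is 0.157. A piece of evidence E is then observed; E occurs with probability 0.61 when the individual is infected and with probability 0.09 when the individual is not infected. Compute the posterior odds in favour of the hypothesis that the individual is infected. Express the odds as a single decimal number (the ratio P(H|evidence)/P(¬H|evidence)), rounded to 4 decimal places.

Prior odds = 0.157/(1−0.157) = 0.18624. In log-odds, ln(0.18624) = -1.6807.
Add log likelihood ratio: ln(6.7778) = 1.9136.
Posterior log-odds = 0.23293, so posterior odds = exp(0.23293) = 1.2623.

Posterior odds ≈ 1.2623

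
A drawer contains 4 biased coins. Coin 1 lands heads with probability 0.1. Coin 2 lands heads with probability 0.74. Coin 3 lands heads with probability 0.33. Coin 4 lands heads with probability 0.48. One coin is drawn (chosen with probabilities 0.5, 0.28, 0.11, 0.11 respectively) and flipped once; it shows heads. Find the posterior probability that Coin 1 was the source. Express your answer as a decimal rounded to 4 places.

Tabulate prior·likelihood by source: [1] prior 0.5, lik 0.1, product 0.05000; [2] prior 0.28, lik 0.74, product 0.2072; [3] prior 0.11, lik 0.33, product 0.03630; [4] prior 0.11, lik 0.48, product 0.05280.
Normalizing constant = 0.34630; the posterior for Coin 1 is its product over the sum, 0.05000/0.34630 = 0.1444.

Posterior probability ≈ 0.1444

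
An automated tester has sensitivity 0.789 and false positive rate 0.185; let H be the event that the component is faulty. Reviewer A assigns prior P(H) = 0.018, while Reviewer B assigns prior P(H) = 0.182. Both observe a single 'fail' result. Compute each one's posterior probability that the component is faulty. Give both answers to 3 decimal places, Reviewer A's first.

P('+'|H) = 0.789, P('+'|¬H) = 0.185.
Reviewer A: numerator 0.789·0.018 = 0.014202; evidence = 0.014202+0.185·0.982 = 0.19587; posterior = 0.073.
Reviewer B: numerator 0.789·0.182 = 0.14360; evidence = 0.14360+0.185·0.818 = 0.29493; posterior = 0.487.

Reviewer A: 0.073; Reviewer B: 0.487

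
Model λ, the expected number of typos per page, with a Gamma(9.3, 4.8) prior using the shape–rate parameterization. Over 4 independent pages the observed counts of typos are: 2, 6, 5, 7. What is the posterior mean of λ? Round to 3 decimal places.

Total count ∑xᵢ = 20 over n = 4 pages.
Gamma is conjugate to the Poisson likelihood: posterior is Gamma(shape = 9.3+20 = 29.3, rate = 4.8+4 = 8.8).
Posterior mean = shape/rate = 29.3/8.8 = 3.330.

Posterior mean ≈ 3.330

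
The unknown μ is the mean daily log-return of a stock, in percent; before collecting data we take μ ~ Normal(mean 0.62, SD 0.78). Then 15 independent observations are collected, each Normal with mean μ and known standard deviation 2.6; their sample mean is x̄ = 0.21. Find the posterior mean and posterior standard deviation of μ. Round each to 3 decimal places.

Posterior mean ≈ 0.384; posterior SD ≈ 0.509

Prior precision 1/τ₀² = 1/0.78² = 1.64366; data precision n/σ² = 15/2.6² = 2.21893.
Posterior precision = 1.64366 + 2.21893 = 3.86259, giving posterior SD = 1/√3.86259 = 0.509.
Posterior mean = (1.64366·0.62 + 2.21893·0.21) / 3.86259 = 0.384.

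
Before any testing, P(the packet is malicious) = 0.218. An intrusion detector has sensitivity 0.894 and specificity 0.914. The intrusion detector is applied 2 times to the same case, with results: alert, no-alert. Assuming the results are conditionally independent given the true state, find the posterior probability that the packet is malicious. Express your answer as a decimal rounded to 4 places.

Posterior P(H) ≈ 0.2515

Let H be the event that the packet is malicious; start with P(H) = 0.218. P('alert'|H) = 0.894, P('alert'|¬H) = 0.086.
Update on result 1 ('alert'): P(H) ← 0.894·0.2180 / (0.894·0.2180 + 0.086·0.7820) = 0.19489/0.26214 = 0.7435.
Update on result 2 ('no-alert'): P(H) ← 0.106·0.7435 / (0.106·0.7435 + 0.914·0.2565) = 0.078806/0.31329 = 0.2515.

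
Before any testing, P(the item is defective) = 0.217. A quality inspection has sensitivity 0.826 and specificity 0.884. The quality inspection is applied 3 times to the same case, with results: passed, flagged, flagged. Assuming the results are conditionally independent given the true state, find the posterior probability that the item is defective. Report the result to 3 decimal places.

Posterior P(H) ≈ 0.734

Let H be the event that the item is defective; start with P(H) = 0.217. P('flagged'|H) = 0.826, P('flagged'|¬H) = 0.116.
Update on result 1 ('passed'): P(H) ← 0.174·0.2170 / (0.174·0.2170 + 0.884·0.7830) = 0.037758/0.72993 = 0.0517.
Update on result 2 ('flagged'): P(H) ← 0.826·0.0517 / (0.826·0.0517 + 0.116·0.9483) = 0.042728/0.15273 = 0.2798.
Update on result 3 ('flagged'): P(H) ← 0.826·0.2798 / (0.826·0.2798 + 0.116·0.7202) = 0.23109/0.31463 = 0.7345.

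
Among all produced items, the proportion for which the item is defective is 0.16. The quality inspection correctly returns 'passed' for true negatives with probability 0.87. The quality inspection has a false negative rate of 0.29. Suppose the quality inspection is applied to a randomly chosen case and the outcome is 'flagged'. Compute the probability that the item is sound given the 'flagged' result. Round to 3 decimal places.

P(¬H | E) ≈ 0.490

Let H be the event that the item is defective. P(H) = 0.16, so P(¬H) = 0.84. With E the 'flagged' result, P(E|H) = 0.71 and P(E|¬H) = 0.13.
P(E) = 0.71·0.16 + 0.13·0.84 = 0.11360 + 0.10920 = 0.22280.
By Bayes' theorem, P(H|E) = 0.11360 / 0.22280 = 0.510. Hence P(¬H|E) = 1 − 0.510 = 0.490.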